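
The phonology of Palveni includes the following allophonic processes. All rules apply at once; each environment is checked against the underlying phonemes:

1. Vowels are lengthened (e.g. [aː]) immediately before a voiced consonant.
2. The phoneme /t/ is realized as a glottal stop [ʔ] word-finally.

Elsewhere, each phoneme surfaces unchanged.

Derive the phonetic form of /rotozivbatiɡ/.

[rotoːziːvbatiːɡ]

/r/ (word-initial) is unaffected → [r].
/o/ (between /r/ and /t/) is in the target of rule 1 but the environment (before a voiced consonant) is not met → [o].
/t/ — between /o/ and /o/; rule 2 does not apply here → [t].
/o/ — between /t/ and /z/, before a voiced consonant — surfaces as [oː] (rule 1).
/z/ (between /o/ and /i/) is unaffected → [z].
/i/ meets the environment for rule 1 (before a voiced consonant) → [iː].
/v/ stays [v].
/b/ (between /v/ and /a/): no rule targets it → [b].
/a/ (between /b/ and /t/) fails the environment for rule 1, so it stays [a].
/t/ — between /a/ and /i/; rule 2 does not apply here → [t].
Rule 1 applies to /i/ (between /t/ and /ɡ/: before a voiced consonant) → [iː].
/ɡ/ — not in any rule's target class → [ɡ].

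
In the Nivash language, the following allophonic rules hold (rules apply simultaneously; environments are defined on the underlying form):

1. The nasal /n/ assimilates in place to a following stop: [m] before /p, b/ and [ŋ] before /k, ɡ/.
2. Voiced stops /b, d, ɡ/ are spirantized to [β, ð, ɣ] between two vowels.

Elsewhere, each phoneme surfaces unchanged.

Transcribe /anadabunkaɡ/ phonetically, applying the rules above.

[anaðaβuŋkaɡ]

/n/ — between /a/ and /a/; rule 1 does not apply here → [n].
/d/ — between /a/ and /a/, between two vowels — surfaces as [ð] (rule 2).
Rule 2 applies to /b/ (between /a/ and /u/: between two vowels) → [β].
/n/ (between /u/ and /k/): before a labial or velar stop, so rule 1 applies → [ŋ].
/ɡ/ (word-final) fails the environment for rule 2, so it stays [ɡ].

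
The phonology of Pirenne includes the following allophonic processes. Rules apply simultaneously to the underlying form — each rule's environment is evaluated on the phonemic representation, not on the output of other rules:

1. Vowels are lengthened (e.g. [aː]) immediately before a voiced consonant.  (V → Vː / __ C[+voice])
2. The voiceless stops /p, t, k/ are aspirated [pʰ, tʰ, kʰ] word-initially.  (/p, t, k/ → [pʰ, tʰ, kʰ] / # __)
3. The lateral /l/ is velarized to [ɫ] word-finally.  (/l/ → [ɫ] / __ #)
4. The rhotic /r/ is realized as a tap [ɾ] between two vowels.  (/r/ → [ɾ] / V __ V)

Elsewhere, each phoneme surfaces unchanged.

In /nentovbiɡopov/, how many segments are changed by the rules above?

4

Segments that undergo a rule: /e/ → [eː] (rule 1); /o/ → [oː] (rule 1); /i/ → [iː] (rule 1); /o/ → [oː] (rule 1).
All other segments surface unchanged.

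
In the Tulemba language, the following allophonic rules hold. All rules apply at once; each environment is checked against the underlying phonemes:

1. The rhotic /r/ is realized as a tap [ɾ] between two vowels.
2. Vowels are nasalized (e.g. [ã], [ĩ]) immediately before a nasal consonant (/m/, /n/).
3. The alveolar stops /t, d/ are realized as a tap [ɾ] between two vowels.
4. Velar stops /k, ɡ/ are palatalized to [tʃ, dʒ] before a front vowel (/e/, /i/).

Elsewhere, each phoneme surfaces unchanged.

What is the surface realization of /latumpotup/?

[laɾũmpoɾup]

/l/ — not in any rule's target class → [l].
/a/ (between /l/ and /t/): rule 2 targets it, but not before a nasal consonant → unchanged [a].
/t/ (between /a/ and /u/): between two vowels, so rule 3 applies → [ɾ].
/u/ (between /t/ and /m/): before a nasal consonant, so rule 2 applies → [ũ].
/m/ (between /u/ and /p/) is unaffected → [m].
/p/ (between /m/ and /o/) is unaffected → [p].
/o/ (between /p/ and /t/) is in the target of rule 2 but the environment (before a nasal consonant) is not met → [o].
/t/ (between /o/ and /u/): between two vowels, so rule 3 applies → [ɾ].
/u/ — between /t/ and /p/; rule 2 does not apply here → [u].
/p/ (word-final) is unaffected → [p].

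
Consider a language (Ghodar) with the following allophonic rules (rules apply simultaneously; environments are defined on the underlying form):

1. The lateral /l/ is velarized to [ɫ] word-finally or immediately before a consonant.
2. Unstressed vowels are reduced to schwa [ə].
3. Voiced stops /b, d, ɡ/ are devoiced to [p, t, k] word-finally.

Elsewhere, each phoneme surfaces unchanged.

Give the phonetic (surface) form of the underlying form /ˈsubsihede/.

/s/ (word-initial): no rule targets it → [s].
/u/ (between /s/ and /b/): rule 2 targets it, but not in an unstressed syllable → unchanged [u].
/b/ (between /u/ and /s/) fails the environment for rule 3, so it stays [b].
/s/ (between /b/ and /i/) is unaffected → [s].
/i/ meets the environment for rule 2 (in an unstressed syllable) → [ə].
/h/ (between /i/ and /e/) is unaffected → [h].
Rule 2 applies to /e/ (between /h/ and /d/: in an unstressed syllable) → [ə].
/d/ (between /e/ and /e/): rule 3 targets it, but not word-finally → unchanged [d].
/e/ (word-final) occurs in an unstressed syllable → [ə] by rule 2.

[ˈsubsəhədə]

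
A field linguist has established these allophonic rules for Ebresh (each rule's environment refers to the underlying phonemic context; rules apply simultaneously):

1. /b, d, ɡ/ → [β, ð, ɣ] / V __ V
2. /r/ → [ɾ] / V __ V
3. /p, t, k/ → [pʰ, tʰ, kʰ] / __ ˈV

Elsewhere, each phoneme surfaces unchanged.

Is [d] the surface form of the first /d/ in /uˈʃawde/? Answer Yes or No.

Yes

/d/ (between /w/ and /e/): rule 1 targets it, but not between two vowels → unchanged [d].
The actual realization is [d], which matches [d].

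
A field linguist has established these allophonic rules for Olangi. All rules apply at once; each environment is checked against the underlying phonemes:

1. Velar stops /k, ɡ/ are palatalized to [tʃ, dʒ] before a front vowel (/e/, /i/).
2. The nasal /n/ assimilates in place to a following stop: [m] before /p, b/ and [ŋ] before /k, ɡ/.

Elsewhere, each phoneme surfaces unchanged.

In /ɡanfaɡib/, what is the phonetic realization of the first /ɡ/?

/ɡ/ (word-initial) is in the target of rule 1 but the environment (before a front vowel) is not met → [ɡ].

[ɡ]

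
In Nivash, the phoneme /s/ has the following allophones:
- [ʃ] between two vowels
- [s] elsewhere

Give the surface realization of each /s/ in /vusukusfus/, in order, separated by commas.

Occurrence 1 (position 3): between two vowels → [ʃ].
Occurrence 2 (position 7): no conditioning environment matches → elsewhere allophone [s].
Occurrence 3 (position 10): no conditioning environment matches → elsewhere allophone [s].

[ʃ], [s], [s]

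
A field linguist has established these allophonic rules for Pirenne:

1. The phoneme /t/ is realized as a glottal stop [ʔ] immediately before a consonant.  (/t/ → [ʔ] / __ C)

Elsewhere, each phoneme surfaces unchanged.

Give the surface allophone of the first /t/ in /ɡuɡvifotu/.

/t/ — between /o/ and /u/; rule 1 does not apply here → [t].

[t]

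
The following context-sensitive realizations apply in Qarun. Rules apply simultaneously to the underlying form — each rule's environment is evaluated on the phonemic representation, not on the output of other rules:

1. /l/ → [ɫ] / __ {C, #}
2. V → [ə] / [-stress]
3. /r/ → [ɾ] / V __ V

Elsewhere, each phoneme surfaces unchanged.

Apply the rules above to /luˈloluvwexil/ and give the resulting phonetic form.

/l/ (word-initial): rule 1 targets it, but not word-finally or immediately before a consonant → unchanged [l].
Rule 2 applies to /u/ (between /l/ and /l/: in an unstressed syllable) → [ə].
/l/ (between /u/ and /o/): rule 1 targets it, but not word-finally or immediately before a consonant → unchanged [l].
/o/ (between /l/ and /l/) fails the environment for rule 2, so it stays [o].
/l/ (between /o/ and /u/): rule 1 targets it, but not word-finally or immediately before a consonant → unchanged [l].
/u/ meets the environment for rule 2 (in an unstressed syllable) → [ə].
/v/ stays [v].
/w/ — not in any rule's target class → [w].
Rule 2 applies to /e/ (between /w/ and /x/: in an unstressed syllable) → [ə].
/x/ stays [x].
/i/ meets the environment for rule 2 (in an unstressed syllable) → [ə].
/l/ (word-final) occurs word-finally or immediately before a consonant → [ɫ] by rule 1.

[ləˈloləvwəxəɫ]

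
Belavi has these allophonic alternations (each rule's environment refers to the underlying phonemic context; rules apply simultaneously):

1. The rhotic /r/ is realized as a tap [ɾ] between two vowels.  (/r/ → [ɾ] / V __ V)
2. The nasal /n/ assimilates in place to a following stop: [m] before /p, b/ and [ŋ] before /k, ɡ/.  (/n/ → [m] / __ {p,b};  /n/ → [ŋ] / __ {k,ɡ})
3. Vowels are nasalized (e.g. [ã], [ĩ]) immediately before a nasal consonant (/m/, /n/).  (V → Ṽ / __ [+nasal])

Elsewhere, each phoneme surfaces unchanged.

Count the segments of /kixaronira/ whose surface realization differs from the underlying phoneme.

Segments that undergo a rule: /r/ → [ɾ] (rule 1); /o/ → [õ] (rule 3); /r/ → [ɾ] (rule 1).
All other segments surface unchanged.

3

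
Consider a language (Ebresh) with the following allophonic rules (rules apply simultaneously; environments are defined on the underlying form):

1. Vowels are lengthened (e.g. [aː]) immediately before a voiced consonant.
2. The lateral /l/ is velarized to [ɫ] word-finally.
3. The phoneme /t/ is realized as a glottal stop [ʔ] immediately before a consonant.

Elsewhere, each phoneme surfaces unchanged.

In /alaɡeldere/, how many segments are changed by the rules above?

Segments that undergo a rule: /a/ → [aː] (rule 1); /a/ → [aː] (rule 1); /e/ → [eː] (rule 1); /e/ → [eː] (rule 1).
All other segments surface unchanged.

4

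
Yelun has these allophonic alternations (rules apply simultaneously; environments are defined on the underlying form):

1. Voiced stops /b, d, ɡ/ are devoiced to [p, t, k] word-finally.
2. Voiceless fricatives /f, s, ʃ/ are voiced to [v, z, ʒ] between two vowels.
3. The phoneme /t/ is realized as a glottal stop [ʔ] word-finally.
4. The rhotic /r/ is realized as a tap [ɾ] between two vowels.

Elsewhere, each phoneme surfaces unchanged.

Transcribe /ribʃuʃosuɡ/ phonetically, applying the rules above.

/r/ (word-initial) fails the environment for rule 4, so it stays [r].
/i/ stays [i].
/b/ (between /i/ and /ʃ/) fails the environment for rule 1, so it stays [b].
/ʃ/ — between /b/ and /u/; rule 2 does not apply here → [ʃ].
/u/ (between /ʃ/ and /ʃ/) is unaffected → [u].
/ʃ/ meets the environment for rule 2 (between two vowels) → [ʒ].
/o/ (between /ʃ/ and /s/) is unaffected → [o].
/s/ — between /o/ and /u/, between two vowels — surfaces as [z] (rule 2).
/u/ — not in any rule's target class → [u].
/ɡ/ (word-final) occurs word-finally → [k] by rule 1.

[ribʃuʒozuk]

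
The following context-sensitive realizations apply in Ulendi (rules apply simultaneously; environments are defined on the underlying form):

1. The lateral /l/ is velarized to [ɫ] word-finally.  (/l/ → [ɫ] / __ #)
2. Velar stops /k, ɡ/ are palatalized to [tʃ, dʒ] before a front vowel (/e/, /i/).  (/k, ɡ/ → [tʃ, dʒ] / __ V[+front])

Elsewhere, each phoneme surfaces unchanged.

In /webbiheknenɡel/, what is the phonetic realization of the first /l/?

Rule 1 applies to /l/ (word-final: word-finally) → [ɫ].

[ɫ]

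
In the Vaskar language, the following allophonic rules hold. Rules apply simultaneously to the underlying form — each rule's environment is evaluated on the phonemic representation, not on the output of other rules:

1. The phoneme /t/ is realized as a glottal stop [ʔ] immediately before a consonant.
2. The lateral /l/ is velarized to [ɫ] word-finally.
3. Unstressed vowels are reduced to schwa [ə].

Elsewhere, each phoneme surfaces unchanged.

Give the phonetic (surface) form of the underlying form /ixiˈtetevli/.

[əxəˈtetəvlə]

/i/ (word-initial): in an unstressed syllable, so rule 3 applies → [ə].
/x/ stays [x].
/i/ (between /x/ and /t/) occurs in an unstressed syllable → [ə] by rule 3.
/t/ (between /i/ and /e/) fails the environment for rule 1, so it stays [t].
/e/ (between /t/ and /t/): rule 3 targets it, but not in an unstressed syllable → unchanged [e].
/t/ — between /e/ and /e/; rule 1 does not apply here → [t].
/e/ meets the environment for rule 3 (in an unstressed syllable) → [ə].
/v/ (between /e/ and /l/): no rule targets it → [v].
/l/ — between /v/ and /i/; rule 2 does not apply here → [l].
/i/ meets the environment for rule 3 (in an unstressed syllable) → [ə].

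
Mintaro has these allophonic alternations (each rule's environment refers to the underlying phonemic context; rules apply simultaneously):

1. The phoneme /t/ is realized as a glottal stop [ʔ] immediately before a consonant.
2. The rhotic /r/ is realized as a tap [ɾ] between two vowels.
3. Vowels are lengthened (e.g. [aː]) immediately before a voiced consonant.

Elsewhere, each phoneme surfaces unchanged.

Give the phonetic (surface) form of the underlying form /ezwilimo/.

[eːzwiːliːmo]

Rule 3 applies to /e/ (word-initial: before a voiced consonant) → [eː].
/z/ stays [z].
/w/ (between /z/ and /i/) is unaffected → [w].
/i/ — between /w/ and /l/, before a voiced consonant — surfaces as [iː] (rule 3).
/l/ (between /i/ and /i/): no rule targets it → [l].
/i/ (between /l/ and /m/) occurs before a voiced consonant → [iː] by rule 3.
/m/ stays [m].
/o/ (word-final): rule 3 targets it, but not before a voiced consonant → unchanged [o].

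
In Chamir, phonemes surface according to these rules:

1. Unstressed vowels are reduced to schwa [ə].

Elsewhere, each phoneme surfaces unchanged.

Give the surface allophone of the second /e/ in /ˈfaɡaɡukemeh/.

/e/ — between /m/ and /h/, in an unstressed syllable — surfaces as [ə] (rule 1).

[ə]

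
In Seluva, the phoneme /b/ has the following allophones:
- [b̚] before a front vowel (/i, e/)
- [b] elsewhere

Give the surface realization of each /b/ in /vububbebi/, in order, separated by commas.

[b], [b], [b̚], [b̚]

Occurrence 1 (position 3): no conditioning environment matches → elsewhere allophone [b].
Occurrence 2 (position 5): no conditioning environment matches → elsewhere allophone [b].
Occurrence 3 (position 6): before a front vowel (/i, e/) → [b̚].
Occurrence 4 (position 8): before a front vowel (/i, e/) → [b̚].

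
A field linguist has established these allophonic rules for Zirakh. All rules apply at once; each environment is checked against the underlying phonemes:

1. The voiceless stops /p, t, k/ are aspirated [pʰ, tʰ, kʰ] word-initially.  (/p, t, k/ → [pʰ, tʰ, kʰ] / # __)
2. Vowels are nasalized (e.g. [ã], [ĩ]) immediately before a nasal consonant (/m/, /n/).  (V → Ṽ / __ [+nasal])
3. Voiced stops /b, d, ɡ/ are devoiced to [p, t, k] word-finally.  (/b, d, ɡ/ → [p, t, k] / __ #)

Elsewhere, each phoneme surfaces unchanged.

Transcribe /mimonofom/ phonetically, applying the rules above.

/m/ — not in any rule's target class → [m].
/i/ meets the environment for rule 2 (before a nasal consonant) → [ĩ].
/m/ (between /i/ and /o/): no rule targets it → [m].
/o/ (between /m/ and /n/): before a nasal consonant, so rule 2 applies → [õ].
/n/ (between /o/ and /o/): no rule targets it → [n].
/o/ (between /n/ and /f/): rule 2 targets it, but not before a nasal consonant → unchanged [o].
/f/ — not in any rule's target class → [f].
/o/ (between /f/ and /m/): before a nasal consonant, so rule 2 applies → [õ].
/m/ stays [m].

[mĩmõnofõm]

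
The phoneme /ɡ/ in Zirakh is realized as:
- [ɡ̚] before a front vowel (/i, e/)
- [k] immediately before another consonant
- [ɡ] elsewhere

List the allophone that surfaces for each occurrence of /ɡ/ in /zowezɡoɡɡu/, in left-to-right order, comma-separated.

Occurrence 1 (position 6): no conditioning environment matches → elsewhere allophone [ɡ].
Occurrence 2 (position 8): immediately before another consonant → [k].
Occurrence 3 (position 9): no conditioning environment matches → elsewhere allophone [ɡ].

[ɡ], [k], [ɡ]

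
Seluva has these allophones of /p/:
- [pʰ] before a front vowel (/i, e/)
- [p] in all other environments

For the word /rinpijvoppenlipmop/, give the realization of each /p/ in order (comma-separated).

[pʰ], [p], [pʰ], [p], [p]

Occurrence 1 (position 4): before a front vowel (/i, e/) → [pʰ].
Occurrence 2 (position 9): no conditioning environment matches → elsewhere allophone [p].
Occurrence 3 (position 10): before a front vowel (/i, e/) → [pʰ].
Occurrence 4 (position 15): no conditioning environment matches → elsewhere allophone [p].
Occurrence 5 (position 18): no conditioning environment matches → elsewhere allophone [p].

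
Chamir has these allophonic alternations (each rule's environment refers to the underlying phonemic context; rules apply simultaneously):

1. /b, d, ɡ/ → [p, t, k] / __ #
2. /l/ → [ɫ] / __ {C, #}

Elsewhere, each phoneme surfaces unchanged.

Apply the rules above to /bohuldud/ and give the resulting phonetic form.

[bohuɫdut]

/b/ (word-initial): rule 1 targets it, but not word-finally → unchanged [b].
/o/ stays [o].
/h/ stays [h].
/u/ (between /h/ and /l/): no rule targets it → [u].
/l/ (between /u/ and /d/): word-finally or immediately before a consonant, so rule 2 applies → [ɫ].
/d/ (between /l/ and /u/) fails the environment for rule 1, so it stays [d].
/u/ (between /d/ and /d/) is unaffected → [u].
/d/ (word-final): word-finally, so rule 1 applies → [t].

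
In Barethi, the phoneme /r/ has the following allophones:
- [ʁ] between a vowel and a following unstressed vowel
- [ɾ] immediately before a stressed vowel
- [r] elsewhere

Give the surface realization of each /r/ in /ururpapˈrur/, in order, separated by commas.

[ʁ], [r], [ɾ], [r]

Occurrence 1 (position 2): between a vowel and a following unstressed vowel → [ʁ].
Occurrence 2 (position 4): no conditioning environment matches → elsewhere allophone [r].
Occurrence 3 (position 8): immediately before a stressed vowel → [ɾ].
Occurrence 4 (position 10): no conditioning environment matches → elsewhere allophone [r].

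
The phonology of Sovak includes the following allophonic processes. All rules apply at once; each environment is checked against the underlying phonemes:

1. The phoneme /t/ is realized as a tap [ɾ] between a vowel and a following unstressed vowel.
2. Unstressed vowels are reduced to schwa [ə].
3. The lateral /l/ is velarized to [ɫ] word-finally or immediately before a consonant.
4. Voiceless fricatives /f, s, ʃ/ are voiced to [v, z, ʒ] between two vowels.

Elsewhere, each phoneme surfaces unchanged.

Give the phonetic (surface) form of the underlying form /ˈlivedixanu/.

/l/ (word-initial): rule 3 targets it, but not word-finally or immediately before a consonant → unchanged [l].
/i/ — between /l/ and /v/; rule 2 does not apply here → [i].
/v/ stays [v].
/e/ — between /v/ and /d/, in an unstressed syllable — surfaces as [ə] (rule 2).
/d/ (between /e/ and /i/) is unaffected → [d].
/i/ — between /d/ and /x/, in an unstressed syllable — surfaces as [ə] (rule 2).
/x/ — not in any rule's target class → [x].
/a/ — between /x/ and /n/, in an unstressed syllable — surfaces as [ə] (rule 2).
/n/ (between /a/ and /u/): no rule targets it → [n].
/u/ (word-final): in an unstressed syllable, so rule 2 applies → [ə].

[ˈlivədəxənə]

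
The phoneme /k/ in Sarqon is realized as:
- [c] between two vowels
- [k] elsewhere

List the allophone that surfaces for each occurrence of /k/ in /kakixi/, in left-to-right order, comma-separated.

Occurrence 1 (position 1): no conditioning environment matches → elsewhere allophone [k].
Occurrence 2 (position 3): between two vowels → [c].

[k], [c]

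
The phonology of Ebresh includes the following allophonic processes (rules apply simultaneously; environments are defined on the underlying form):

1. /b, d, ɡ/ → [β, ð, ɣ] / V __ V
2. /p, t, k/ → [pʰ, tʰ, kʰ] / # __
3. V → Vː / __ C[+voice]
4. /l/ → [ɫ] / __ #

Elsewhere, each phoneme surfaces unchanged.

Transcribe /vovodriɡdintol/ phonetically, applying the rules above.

/v/ (word-initial): no rule targets it → [v].
/o/ (between /v/ and /v/): before a voiced consonant, so rule 3 applies → [oː].
/v/ — not in any rule's target class → [v].
/o/ — between /v/ and /d/, before a voiced consonant — surfaces as [oː] (rule 3).
/d/ (between /o/ and /r/) is in the target of rule 1 but the environment (between two vowels) is not met → [d].
/r/ stays [r].
/i/ (between /r/ and /ɡ/) occurs before a voiced consonant → [iː] by rule 3.
/ɡ/ (between /i/ and /d/): rule 1 targets it, but not between two vowels → unchanged [ɡ].
/d/ (between /ɡ/ and /i/) fails the environment for rule 1, so it stays [d].
/i/ — between /d/ and /n/, before a voiced consonant — surfaces as [iː] (rule 3).
/n/ stays [n].
/t/ (between /n/ and /o/): rule 2 targets it, but not word-initially → unchanged [t].
/o/ (between /t/ and /l/) occurs before a voiced consonant → [oː] by rule 3.
/l/ (word-final): word-finally, so rule 4 applies → [ɫ].

[voːvoːdriːɡdiːntoːɫ]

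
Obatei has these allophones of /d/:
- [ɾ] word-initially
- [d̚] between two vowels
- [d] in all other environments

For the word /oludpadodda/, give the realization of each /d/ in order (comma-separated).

[d], [d̚], [d], [d]

Occurrence 1 (position 4): no conditioning environment matches → elsewhere allophone [d].
Occurrence 2 (position 7): between two vowels → [d̚].
Occurrence 3 (position 9): no conditioning environment matches → elsewhere allophone [d].
Occurrence 4 (position 10): no conditioning environment matches → elsewhere allophone [d].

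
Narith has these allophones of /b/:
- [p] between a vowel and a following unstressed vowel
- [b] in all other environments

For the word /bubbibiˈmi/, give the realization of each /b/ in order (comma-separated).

Occurrence 1 (position 1): no conditioning environment matches → elsewhere allophone [b].
Occurrence 2 (position 3): no conditioning environment matches → elsewhere allophone [b].
Occurrence 3 (position 4): no conditioning environment matches → elsewhere allophone [b].
Occurrence 4 (position 6): between a vowel and a following unstressed vowel → [p].

[b], [b], [b], [p]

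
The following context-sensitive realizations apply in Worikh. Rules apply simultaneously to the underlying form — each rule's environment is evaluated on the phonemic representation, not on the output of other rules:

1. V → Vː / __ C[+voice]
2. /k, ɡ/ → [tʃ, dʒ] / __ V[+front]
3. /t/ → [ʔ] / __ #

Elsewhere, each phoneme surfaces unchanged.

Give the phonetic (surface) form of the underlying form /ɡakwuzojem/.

/ɡ/ (word-initial) fails the environment for rule 2, so it stays [ɡ].
/a/ — between /ɡ/ and /k/; rule 1 does not apply here → [a].
/k/ (between /a/ and /w/) fails the environment for rule 2, so it stays [k].
/u/ (between /w/ and /z/) occurs before a voiced consonant → [uː] by rule 1.
Rule 1 applies to /o/ (between /z/ and /j/: before a voiced consonant) → [oː].
/e/ meets the environment for rule 1 (before a voiced consonant) → [eː].

[ɡakwuːzoːjeːm]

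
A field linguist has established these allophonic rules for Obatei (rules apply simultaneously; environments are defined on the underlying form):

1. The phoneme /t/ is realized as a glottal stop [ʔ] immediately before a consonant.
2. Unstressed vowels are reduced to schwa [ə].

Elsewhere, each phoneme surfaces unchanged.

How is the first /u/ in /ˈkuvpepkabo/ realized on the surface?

/u/ (between /k/ and /v/): rule 2 targets it, but not in an unstressed syllable → unchanged [u].

[u]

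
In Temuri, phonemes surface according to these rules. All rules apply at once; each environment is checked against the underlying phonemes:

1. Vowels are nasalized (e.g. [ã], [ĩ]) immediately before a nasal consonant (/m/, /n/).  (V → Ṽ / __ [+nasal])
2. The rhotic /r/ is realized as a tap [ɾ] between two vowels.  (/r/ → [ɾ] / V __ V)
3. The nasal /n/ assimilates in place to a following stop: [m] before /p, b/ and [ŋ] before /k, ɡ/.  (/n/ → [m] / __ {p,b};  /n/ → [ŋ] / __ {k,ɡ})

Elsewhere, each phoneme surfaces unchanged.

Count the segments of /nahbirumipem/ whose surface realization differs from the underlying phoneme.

3

Segments that undergo a rule: /r/ → [ɾ] (rule 2); /u/ → [ũ] (rule 1); /e/ → [ẽ] (rule 1).
All other segments surface unchanged.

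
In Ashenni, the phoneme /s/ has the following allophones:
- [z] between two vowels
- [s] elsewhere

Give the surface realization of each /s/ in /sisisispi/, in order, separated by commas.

[s], [z], [z], [s]

Occurrence 1 (position 1): no conditioning environment matches → elsewhere allophone [s].
Occurrence 2 (position 3): between two vowels → [z].
Occurrence 3 (position 5): between two vowels → [z].
Occurrence 4 (position 7): no conditioning environment matches → elsewhere allophone [s].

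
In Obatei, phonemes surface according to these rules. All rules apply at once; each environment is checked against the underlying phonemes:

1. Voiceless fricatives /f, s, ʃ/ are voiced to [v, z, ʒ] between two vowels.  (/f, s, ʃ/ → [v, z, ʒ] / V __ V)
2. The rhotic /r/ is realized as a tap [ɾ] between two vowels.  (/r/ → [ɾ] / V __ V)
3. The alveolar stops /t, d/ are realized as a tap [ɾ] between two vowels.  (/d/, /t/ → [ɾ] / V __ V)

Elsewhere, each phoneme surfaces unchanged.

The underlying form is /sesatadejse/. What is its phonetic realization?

[sezaɾaɾejse]

/s/ (word-initial): rule 1 targets it, but not between two vowels → unchanged [s].
/e/ stays [e].
/s/ (between /e/ and /a/) occurs between two vowels → [z] by rule 1.
/a/ (between /s/ and /t/) is unaffected → [a].
/t/ (between /a/ and /a/) occurs between two vowels → [ɾ] by rule 3.
/a/ stays [a].
/d/ — between /a/ and /e/, between two vowels — surfaces as [ɾ] (rule 3).
/e/ — not in any rule's target class → [e].
/j/ (between /e/ and /s/) is unaffected → [j].
/s/ (between /j/ and /e/) is in the target of rule 1 but the environment (between two vowels) is not met → [s].
/e/ stays [e].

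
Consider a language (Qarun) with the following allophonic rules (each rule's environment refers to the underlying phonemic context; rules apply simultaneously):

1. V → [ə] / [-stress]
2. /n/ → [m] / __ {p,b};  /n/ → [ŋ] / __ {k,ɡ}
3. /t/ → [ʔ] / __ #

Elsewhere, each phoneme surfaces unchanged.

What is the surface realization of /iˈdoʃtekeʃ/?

[əˈdoʃtəkəʃ]

/i/ (word-initial) occurs in an unstressed syllable → [ə] by rule 1.
/d/ (between /i/ and /o/) is unaffected → [d].
/o/ (between /d/ and /ʃ/) is in the target of rule 1 but the environment (in an unstressed syllable) is not met → [o].
/ʃ/ (between /o/ and /t/) is unaffected → [ʃ].
/t/ (between /ʃ/ and /e/) is in the target of rule 3 but the environment (word-finally) is not met → [t].
/e/ (between /t/ and /k/) occurs in an unstressed syllable → [ə] by rule 1.
/k/ stays [k].
/e/ meets the environment for rule 1 (in an unstressed syllable) → [ə].
/ʃ/ stays [ʃ].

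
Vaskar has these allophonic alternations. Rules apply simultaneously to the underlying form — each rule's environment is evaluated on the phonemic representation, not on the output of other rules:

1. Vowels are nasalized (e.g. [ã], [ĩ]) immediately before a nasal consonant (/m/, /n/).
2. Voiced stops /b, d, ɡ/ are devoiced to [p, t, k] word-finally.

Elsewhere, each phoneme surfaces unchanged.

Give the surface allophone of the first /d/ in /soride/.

/d/ — between /i/ and /e/; rule 2 does not apply here → [d].

[d]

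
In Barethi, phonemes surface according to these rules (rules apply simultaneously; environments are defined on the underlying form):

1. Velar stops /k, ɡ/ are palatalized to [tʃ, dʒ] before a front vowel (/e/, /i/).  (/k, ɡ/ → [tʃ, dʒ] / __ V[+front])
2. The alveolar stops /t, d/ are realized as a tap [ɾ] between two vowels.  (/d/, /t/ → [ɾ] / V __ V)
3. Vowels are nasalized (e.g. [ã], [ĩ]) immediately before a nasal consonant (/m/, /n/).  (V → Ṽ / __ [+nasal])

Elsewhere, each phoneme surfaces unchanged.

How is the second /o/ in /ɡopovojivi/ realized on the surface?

[o]

/o/ (between /p/ and /v/) fails the environment for rule 3, so it stays [o].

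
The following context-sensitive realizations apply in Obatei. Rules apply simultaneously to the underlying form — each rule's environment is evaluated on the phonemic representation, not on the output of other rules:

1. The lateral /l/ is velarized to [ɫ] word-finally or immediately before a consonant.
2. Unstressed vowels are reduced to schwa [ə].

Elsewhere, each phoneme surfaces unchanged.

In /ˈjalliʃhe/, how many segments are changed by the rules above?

Segments that undergo a rule: /l/ → [ɫ] (rule 1); /i/ → [ə] (rule 2); /e/ → [ə] (rule 2).
All other segments surface unchanged.

3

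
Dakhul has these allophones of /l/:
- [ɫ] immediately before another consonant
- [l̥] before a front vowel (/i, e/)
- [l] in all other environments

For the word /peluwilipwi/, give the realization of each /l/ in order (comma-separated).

Occurrence 1 (position 3): no conditioning environment matches → elsewhere allophone [l].
Occurrence 2 (position 7): before a front vowel (/i, e/) → [l̥].

[l], [l̥]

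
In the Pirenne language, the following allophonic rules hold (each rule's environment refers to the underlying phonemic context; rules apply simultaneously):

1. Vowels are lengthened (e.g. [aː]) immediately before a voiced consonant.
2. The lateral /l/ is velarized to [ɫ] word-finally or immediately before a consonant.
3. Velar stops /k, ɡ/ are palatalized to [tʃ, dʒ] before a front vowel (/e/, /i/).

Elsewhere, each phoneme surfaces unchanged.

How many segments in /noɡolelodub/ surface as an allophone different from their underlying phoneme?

Segments that undergo a rule: /o/ → [oː] (rule 1); /o/ → [oː] (rule 1); /e/ → [eː] (rule 1); /o/ → [oː] (rule 1); /u/ → [uː] (rule 1).
All other segments surface unchanged.

5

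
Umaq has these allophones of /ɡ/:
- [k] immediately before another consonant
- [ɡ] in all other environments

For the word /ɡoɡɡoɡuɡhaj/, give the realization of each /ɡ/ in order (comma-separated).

Occurrence 1 (position 1): no conditioning environment matches → elsewhere allophone [ɡ].
Occurrence 2 (position 3): immediately before another consonant → [k].
Occurrence 3 (position 4): no conditioning environment matches → elsewhere allophone [ɡ].
Occurrence 4 (position 6): no conditioning environment matches → elsewhere allophone [ɡ].
Occurrence 5 (position 8): immediately before another consonant → [k].

[ɡ], [k], [ɡ], [ɡ], [k]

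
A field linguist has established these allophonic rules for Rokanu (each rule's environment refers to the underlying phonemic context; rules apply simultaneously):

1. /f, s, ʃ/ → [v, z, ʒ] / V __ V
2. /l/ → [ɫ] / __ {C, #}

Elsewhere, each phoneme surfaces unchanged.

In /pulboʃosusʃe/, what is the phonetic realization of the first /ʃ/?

/ʃ/ — between /o/ and /o/, between two vowels — surfaces as [ʒ] (rule 1).

[ʒ]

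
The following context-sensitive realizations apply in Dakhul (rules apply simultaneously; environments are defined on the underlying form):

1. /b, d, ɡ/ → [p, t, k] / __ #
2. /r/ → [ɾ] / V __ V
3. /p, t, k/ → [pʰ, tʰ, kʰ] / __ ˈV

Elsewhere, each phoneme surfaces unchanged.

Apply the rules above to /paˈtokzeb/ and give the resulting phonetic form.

[paˈtʰokzep]

/p/ — word-initial; rule 3 does not apply here → [p].
/a/ stays [a].
/t/ — between /a/ and /o/, immediately before a stressed vowel — surfaces as [tʰ] (rule 3).
/o/ — not in any rule's target class → [o].
/k/ — between /o/ and /z/; rule 3 does not apply here → [k].
/z/ (between /k/ and /e/): no rule targets it → [z].
/e/ — not in any rule's target class → [e].
/b/ (word-final): word-finally, so rule 1 applies → [p].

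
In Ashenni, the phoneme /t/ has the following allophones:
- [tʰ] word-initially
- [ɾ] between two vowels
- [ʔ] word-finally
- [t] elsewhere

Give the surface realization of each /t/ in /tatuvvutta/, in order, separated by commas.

[tʰ], [ɾ], [t], [t]

Occurrence 1 (position 1): word-initially → [tʰ].
Occurrence 2 (position 3): between two vowels → [ɾ].
Occurrence 3 (position 8): no conditioning environment matches → elsewhere allophone [t].
Occurrence 4 (position 9): no conditioning environment matches → elsewhere allophone [t].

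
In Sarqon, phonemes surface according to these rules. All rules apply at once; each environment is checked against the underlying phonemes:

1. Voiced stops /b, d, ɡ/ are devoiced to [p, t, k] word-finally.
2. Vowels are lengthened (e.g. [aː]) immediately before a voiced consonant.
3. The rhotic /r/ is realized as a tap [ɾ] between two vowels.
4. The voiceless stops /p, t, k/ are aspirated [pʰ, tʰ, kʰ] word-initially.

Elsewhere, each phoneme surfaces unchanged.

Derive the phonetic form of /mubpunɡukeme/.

/m/ stays [m].
/u/ meets the environment for rule 2 (before a voiced consonant) → [uː].
/b/ (between /u/ and /p/): rule 1 targets it, but not word-finally → unchanged [b].
/p/ (between /b/ and /u/) fails the environment for rule 4, so it stays [p].
/u/ (between /p/ and /n/): before a voiced consonant, so rule 2 applies → [uː].
/n/ (between /u/ and /ɡ/) is unaffected → [n].
/ɡ/ (between /n/ and /u/) is in the target of rule 1 but the environment (word-finally) is not met → [ɡ].
/u/ (between /ɡ/ and /k/): rule 2 targets it, but not before a voiced consonant → unchanged [u].
/k/ — between /u/ and /e/; rule 4 does not apply here → [k].
/e/ meets the environment for rule 2 (before a voiced consonant) → [eː].
/m/ (between /e/ and /e/) is unaffected → [m].
/e/ (word-final) fails the environment for rule 2, so it stays [e].

[muːbpuːnɡukeːme]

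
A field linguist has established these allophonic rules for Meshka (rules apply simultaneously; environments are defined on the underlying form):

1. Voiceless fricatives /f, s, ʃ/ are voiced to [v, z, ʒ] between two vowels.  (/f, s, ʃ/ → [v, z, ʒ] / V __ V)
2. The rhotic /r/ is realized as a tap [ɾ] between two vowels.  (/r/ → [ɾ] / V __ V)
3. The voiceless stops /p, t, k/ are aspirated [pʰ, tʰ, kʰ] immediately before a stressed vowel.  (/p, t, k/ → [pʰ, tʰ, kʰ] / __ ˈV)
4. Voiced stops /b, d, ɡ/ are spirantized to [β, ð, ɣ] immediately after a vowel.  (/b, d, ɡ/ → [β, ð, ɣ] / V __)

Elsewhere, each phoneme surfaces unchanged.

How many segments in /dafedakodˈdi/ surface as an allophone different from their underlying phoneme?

3

Segments that undergo a rule: /f/ → [v] (rule 1); /d/ → [ð] (rule 4); /d/ → [ð] (rule 4).
All other segments surface unchanged.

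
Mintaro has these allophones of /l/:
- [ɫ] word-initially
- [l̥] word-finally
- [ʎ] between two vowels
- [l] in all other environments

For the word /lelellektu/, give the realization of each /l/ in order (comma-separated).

[ɫ], [ʎ], [l], [l]

Occurrence 1 (position 1): word-initially → [ɫ].
Occurrence 2 (position 3): between two vowels → [ʎ].
Occurrence 3 (position 5): no conditioning environment matches → elsewhere allophone [l].
Occurrence 4 (position 6): no conditioning environment matches → elsewhere allophone [l].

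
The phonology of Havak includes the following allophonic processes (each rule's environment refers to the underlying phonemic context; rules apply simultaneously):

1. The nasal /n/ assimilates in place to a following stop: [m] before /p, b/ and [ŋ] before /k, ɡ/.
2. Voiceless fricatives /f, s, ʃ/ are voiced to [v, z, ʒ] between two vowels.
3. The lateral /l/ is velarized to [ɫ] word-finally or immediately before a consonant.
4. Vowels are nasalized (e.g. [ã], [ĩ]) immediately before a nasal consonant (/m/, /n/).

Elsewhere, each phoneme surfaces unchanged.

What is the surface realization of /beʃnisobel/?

[beʃnizobeɫ]

/b/ stays [b].
/e/ (between /b/ and /ʃ/) fails the environment for rule 4, so it stays [e].
/ʃ/ (between /e/ and /n/) fails the environment for rule 2, so it stays [ʃ].
/n/ (between /ʃ/ and /i/) is in the target of rule 1 but the environment (before a labial or velar stop) is not met → [n].
/i/ (between /n/ and /s/) fails the environment for rule 4, so it stays [i].
/s/ meets the environment for rule 2 (between two vowels) → [z].
/o/ (between /s/ and /b/) is in the target of rule 4 but the environment (before a nasal consonant) is not met → [o].
/b/ stays [b].
/e/ (between /b/ and /l/): rule 4 targets it, but not before a nasal consonant → unchanged [e].
Rule 3 applies to /l/ (word-final: word-finally or immediately before a consonant) → [ɫ].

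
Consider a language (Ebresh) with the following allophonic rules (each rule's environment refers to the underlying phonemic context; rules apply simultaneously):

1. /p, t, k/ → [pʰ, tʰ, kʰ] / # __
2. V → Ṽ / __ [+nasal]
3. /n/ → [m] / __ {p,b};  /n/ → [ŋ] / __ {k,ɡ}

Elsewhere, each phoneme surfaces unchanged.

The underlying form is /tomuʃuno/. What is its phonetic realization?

[tʰõmuʃũno]

Rule 1 applies to /t/ (word-initial: word-initially) → [tʰ].
/o/ (between /t/ and /m/) occurs before a nasal consonant → [õ] by rule 2.
/m/ — not in any rule's target class → [m].
/u/ (between /m/ and /ʃ/) is in the target of rule 2 but the environment (before a nasal consonant) is not met → [u].
/ʃ/ (between /u/ and /u/): no rule targets it → [ʃ].
/u/ (between /ʃ/ and /n/) occurs before a nasal consonant → [ũ] by rule 2.
/n/ (between /u/ and /o/): rule 3 targets it, but not before a labial or velar stop → unchanged [n].
/o/ — word-final; rule 2 does not apply here → [o].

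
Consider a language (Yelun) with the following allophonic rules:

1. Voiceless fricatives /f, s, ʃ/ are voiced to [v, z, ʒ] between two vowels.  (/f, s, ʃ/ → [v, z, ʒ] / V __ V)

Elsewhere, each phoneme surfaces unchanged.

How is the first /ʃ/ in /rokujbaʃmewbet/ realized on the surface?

/ʃ/ (between /a/ and /m/) is in the target of rule 1 but the environment (between two vowels) is not met → [ʃ].

[ʃ]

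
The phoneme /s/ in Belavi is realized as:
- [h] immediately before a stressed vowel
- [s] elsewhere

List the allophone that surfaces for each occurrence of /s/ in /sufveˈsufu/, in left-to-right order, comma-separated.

[s], [h]

Occurrence 1 (position 1): no conditioning environment matches → elsewhere allophone [s].
Occurrence 2 (position 6): immediately before a stressed vowel → [h].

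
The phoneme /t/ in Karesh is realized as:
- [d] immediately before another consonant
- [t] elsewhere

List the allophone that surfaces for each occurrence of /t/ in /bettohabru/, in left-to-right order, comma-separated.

Occurrence 1 (position 3): immediately before another consonant → [d].
Occurrence 2 (position 4): no conditioning environment matches → elsewhere allophone [t].

[d], [t]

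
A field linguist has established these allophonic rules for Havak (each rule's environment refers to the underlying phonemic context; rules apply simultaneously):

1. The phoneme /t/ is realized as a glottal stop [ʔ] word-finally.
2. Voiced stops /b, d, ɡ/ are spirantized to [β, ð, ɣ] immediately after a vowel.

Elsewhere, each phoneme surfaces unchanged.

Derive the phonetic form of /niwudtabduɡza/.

[niwuðtaβduɣza]

/d/ meets the environment for rule 2 (immediately after a vowel) → [ð].
/t/ (between /d/ and /a/) fails the environment for rule 1, so it stays [t].
/b/ (between /a/ and /d/) occurs immediately after a vowel → [β] by rule 2.
/d/ (between /b/ and /u/) is in the target of rule 2 but the environment (immediately after a vowel) is not met → [d].
/ɡ/ — between /u/ and /z/, immediately after a vowel — surfaces as [ɣ] (rule 2).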